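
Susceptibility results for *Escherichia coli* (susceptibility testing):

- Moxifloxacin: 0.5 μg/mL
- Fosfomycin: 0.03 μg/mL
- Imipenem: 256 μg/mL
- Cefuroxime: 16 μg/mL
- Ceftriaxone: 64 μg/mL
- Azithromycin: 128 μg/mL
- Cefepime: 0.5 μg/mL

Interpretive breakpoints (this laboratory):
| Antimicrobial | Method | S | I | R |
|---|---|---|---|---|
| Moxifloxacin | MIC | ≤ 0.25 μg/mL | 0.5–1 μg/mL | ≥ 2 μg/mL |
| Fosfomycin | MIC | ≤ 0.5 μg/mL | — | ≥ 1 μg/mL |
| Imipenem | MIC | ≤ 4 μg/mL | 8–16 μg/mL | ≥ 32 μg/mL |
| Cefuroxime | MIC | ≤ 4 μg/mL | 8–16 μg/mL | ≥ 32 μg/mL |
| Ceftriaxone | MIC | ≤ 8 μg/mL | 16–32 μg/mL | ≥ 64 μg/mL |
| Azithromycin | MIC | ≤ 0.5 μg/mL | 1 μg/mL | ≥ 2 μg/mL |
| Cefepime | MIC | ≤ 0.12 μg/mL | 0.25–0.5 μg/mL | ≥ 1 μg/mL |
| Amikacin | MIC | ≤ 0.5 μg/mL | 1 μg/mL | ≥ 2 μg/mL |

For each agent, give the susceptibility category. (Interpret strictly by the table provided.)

I, S, R, I, R, R, I

Moxifloxacin 0.5 μg/mL: in 0.5–1 μg/mL ⇒ intermediate
Fosfomycin 0.03 μg/mL: ≤ 0.5 μg/mL → Susceptible
Imipenem 256 μg/mL: ≥ 32 μg/mL — resistant
Cefuroxime (16 μg/mL) in 8–16 μg/mL → Intermediate
Ceftriaxone 64 μg/mL: ≥ 64 μg/mL — R
Azithromycin: 128 μg/mL is ≥ 2 μg/mL — resistant
Cefepime (0.5 μg/mL) in 0.25–0.5 μg/mL ⇒ intermediate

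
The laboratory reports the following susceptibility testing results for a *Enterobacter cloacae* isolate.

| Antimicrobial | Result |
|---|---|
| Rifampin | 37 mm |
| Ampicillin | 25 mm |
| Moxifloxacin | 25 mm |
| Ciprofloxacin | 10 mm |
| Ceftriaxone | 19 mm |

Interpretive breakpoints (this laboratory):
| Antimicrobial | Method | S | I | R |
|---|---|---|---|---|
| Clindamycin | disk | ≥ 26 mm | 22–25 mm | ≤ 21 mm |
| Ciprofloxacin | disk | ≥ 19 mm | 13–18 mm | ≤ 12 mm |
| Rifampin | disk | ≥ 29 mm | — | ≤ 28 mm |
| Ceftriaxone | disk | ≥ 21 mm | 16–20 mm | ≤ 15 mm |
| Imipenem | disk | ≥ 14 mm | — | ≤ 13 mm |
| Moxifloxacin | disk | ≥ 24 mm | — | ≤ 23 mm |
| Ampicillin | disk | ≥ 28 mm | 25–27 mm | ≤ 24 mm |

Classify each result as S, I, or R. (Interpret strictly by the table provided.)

S, I, S, R, I

Rifampin (37 mm) ≥ 29 mm ⇒ Susceptible
Ampicillin: 25 mm is in 25–27 mm → Intermediate
Moxifloxacin 25 mm: ≥ 24 mm → S
Ciprofloxacin (10 mm) ≤ 12 mm → Resistant
Ceftriaxone (19 mm) in 16–20 mm → Intermediate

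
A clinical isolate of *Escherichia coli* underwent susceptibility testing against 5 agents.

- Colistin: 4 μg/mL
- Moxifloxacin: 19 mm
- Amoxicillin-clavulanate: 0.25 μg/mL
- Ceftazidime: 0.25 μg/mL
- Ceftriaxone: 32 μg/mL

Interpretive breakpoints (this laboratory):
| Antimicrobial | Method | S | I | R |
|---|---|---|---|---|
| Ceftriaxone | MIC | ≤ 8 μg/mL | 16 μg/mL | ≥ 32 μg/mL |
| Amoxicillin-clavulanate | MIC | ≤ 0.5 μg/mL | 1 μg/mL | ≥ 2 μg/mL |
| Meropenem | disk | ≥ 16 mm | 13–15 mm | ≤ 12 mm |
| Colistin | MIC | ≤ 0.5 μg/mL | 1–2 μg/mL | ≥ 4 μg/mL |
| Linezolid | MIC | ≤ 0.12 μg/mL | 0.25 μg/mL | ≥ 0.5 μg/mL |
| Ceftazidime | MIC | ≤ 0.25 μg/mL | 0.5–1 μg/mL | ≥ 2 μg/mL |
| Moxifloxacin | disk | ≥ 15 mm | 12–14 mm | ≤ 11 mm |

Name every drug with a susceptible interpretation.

Colistin 4 μg/mL: ≥ 4 μg/mL — resistant
Moxifloxacin (19 mm) ≥ 15 mm → Susceptible
Amoxicillin-clavulanate: 0.25 μg/mL is ≤ 0.5 μg/mL — susceptible
Ceftazidime: 0.25 μg/mL is ≤ 0.25 μg/mL — susceptible
Ceftriaxone: 32 μg/mL is ≥ 32 μg/mL — R

moxifloxacin, amoxicillin-clavulanate, ceftazidime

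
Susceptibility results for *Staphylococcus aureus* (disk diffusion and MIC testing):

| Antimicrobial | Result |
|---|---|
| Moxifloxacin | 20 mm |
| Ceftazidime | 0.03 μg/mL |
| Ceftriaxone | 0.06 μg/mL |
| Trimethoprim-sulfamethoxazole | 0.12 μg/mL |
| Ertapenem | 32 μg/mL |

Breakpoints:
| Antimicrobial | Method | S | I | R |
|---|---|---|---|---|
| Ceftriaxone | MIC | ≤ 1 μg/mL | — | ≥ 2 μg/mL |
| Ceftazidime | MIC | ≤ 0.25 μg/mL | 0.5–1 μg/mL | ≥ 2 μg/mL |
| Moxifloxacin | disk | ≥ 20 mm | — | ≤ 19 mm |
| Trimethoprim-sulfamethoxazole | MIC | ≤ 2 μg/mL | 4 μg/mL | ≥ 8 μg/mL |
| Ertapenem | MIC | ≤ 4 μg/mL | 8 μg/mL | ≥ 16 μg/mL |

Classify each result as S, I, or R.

Moxifloxacin 20 mm: ≥ 20 mm ⇒ Susceptible
Ceftazidime: 0.03 μg/mL is ≤ 0.25 μg/mL ⇒ S
Ceftriaxone (0.06 μg/mL) ≤ 1 μg/mL ⇒ susceptible
Trimethoprim-sulfamethoxazole 0.12 μg/mL: ≤ 2 μg/mL — S
Ertapenem: 32 μg/mL is ≥ 16 μg/mL → Resistant

S, S, S, S, R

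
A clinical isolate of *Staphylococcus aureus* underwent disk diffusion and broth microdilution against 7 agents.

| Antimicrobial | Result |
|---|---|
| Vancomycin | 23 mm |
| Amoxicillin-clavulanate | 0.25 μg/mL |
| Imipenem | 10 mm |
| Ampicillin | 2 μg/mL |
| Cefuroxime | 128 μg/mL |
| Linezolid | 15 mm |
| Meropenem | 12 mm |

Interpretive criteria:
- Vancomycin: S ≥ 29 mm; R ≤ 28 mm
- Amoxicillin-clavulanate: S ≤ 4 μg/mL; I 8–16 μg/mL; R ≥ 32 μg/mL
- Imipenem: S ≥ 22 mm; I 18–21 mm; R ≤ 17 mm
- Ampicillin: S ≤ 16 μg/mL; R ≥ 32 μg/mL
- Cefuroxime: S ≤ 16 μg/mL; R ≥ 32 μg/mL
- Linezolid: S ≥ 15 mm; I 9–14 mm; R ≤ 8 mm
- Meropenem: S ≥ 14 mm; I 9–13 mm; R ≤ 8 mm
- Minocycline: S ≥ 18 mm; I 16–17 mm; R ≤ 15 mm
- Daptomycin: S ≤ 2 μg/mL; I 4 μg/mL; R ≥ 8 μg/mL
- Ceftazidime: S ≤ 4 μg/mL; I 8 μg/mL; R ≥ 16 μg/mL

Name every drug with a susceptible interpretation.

amoxicillin-clavulanate, ampicillin, linezolid

Vancomycin (23 mm) ≤ 28 mm → Resistant
Amoxicillin-clavulanate 0.25 μg/mL: ≤ 4 μg/mL ⇒ susceptible
Imipenem (10 mm) ≤ 17 mm — Resistant
Ampicillin: 2 μg/mL is ≤ 16 μg/mL ⇒ susceptible
Cefuroxime (128 μg/mL) ≥ 32 μg/mL → Resistant
Linezolid (15 mm) ≥ 15 mm — Susceptible
Meropenem: 12 mm is in 9–13 mm — intermediate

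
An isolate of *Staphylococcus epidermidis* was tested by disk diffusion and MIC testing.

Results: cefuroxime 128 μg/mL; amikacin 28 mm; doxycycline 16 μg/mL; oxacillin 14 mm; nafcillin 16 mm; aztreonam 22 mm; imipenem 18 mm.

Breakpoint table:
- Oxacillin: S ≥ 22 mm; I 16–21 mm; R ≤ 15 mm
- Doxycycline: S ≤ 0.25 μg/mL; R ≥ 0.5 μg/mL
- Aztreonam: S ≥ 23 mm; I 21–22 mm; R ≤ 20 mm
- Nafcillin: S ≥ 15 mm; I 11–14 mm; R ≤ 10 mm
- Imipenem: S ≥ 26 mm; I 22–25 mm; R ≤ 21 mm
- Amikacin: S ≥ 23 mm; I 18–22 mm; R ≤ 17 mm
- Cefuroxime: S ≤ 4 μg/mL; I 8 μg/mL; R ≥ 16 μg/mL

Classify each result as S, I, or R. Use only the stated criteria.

R, S, R, R, S, I, R

Cefuroxime: 128 μg/mL is ≥ 16 μg/mL → R
Amikacin (28 mm) ≥ 23 mm ⇒ susceptible
Doxycycline: 16 μg/mL is ≥ 0.5 μg/mL → resistant
Oxacillin (14 mm) ≤ 15 mm ⇒ R
Nafcillin (16 mm) ≥ 15 mm ⇒ S
Aztreonam (22 mm) in 21–22 mm — intermediate
Imipenem: 18 mm is ≤ 21 mm → Resistant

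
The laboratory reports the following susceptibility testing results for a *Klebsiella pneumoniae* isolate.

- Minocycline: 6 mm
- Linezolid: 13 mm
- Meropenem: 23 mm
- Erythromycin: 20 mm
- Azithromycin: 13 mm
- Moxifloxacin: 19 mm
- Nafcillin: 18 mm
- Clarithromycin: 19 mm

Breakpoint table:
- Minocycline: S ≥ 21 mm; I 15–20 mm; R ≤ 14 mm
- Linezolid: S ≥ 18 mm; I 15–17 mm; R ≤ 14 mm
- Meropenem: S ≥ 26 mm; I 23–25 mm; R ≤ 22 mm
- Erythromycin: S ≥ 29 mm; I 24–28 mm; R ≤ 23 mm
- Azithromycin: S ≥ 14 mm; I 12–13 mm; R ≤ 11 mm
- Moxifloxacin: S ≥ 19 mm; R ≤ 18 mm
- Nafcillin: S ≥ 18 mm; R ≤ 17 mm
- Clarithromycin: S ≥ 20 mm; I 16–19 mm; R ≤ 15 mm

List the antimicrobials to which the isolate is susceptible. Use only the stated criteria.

moxifloxacin, nafcillin

Minocycline (6 mm) ≤ 14 mm — Resistant
Linezolid (13 mm) ≤ 14 mm — R
Meropenem 23 mm: in 23–25 mm ⇒ I
Erythromycin (20 mm) ≤ 23 mm — R
Azithromycin 13 mm: in 12–13 mm — Intermediate
Moxifloxacin 19 mm: ≥ 19 mm → Susceptible
Nafcillin 18 mm: ≥ 18 mm → Susceptible
Clarithromycin (19 mm) in 16–19 mm — I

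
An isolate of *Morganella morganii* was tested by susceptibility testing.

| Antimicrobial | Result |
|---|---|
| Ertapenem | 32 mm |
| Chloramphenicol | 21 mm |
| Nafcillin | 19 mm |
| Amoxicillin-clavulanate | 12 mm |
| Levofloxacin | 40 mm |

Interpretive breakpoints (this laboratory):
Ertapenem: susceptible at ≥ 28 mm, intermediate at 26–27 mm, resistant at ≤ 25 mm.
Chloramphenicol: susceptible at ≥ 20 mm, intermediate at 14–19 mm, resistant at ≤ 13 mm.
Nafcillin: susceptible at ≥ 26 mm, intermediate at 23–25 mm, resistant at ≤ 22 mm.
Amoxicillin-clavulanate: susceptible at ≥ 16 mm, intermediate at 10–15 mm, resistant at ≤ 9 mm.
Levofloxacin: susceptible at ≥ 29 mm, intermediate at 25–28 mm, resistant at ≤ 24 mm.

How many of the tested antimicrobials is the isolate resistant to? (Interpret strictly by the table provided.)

1

Ertapenem 32 mm: ≥ 28 mm → Susceptible
Chloramphenicol 21 mm: ≥ 20 mm → S
Nafcillin: 19 mm is ≤ 22 mm ⇒ R
Amoxicillin-clavulanate (12 mm) in 10–15 mm — I
Levofloxacin (40 mm) ≥ 29 mm ⇒ Susceptible
Resistant: 1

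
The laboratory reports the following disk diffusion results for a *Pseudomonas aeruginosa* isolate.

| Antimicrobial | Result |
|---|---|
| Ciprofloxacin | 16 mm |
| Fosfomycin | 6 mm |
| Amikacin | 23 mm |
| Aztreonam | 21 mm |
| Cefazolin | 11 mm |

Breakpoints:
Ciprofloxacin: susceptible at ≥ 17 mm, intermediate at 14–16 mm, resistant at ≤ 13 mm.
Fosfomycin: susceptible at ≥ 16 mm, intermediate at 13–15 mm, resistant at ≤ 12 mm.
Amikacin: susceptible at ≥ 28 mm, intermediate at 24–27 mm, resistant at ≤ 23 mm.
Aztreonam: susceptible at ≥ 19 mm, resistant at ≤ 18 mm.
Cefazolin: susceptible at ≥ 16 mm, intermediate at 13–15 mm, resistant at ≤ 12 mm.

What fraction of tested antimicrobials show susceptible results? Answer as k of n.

1 of 5

Ciprofloxacin: 16 mm is in 14–16 mm — Intermediate
Fosfomycin 6 mm: ≤ 12 mm → resistant
Amikacin (23 mm) ≤ 23 mm → resistant
Aztreonam (21 mm) ≥ 19 mm ⇒ S
Cefazolin 11 mm: ≤ 12 mm → R
Susceptible: 1/5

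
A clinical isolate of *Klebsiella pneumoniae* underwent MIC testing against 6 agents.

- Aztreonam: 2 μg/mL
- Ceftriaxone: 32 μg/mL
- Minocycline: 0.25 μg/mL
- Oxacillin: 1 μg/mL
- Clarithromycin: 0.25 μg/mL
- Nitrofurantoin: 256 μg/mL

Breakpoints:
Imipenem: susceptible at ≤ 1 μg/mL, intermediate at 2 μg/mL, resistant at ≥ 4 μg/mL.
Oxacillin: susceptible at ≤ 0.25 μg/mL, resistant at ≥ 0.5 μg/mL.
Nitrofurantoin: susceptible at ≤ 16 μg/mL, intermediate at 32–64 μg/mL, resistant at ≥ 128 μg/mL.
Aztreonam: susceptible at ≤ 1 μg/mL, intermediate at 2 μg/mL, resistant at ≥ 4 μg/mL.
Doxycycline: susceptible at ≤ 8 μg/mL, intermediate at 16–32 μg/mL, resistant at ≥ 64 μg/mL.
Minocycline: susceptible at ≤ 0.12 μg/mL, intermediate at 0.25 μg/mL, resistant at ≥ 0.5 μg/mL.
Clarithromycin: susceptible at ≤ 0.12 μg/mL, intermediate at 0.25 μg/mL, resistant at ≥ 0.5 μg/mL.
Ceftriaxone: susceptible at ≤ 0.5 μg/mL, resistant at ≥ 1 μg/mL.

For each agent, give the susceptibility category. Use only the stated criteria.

I, R, I, R, I, R

Aztreonam (2 μg/mL) = 2 μg/mL ⇒ Intermediate
Ceftriaxone (32 μg/mL) ≥ 1 μg/mL — Resistant
Minocycline: 0.25 μg/mL is = 0.25 μg/mL — Intermediate
Oxacillin (1 μg/mL) ≥ 0.5 μg/mL — Resistant
Clarithromycin: 0.25 μg/mL is = 0.25 μg/mL ⇒ I
Nitrofurantoin 256 μg/mL: ≥ 128 μg/mL → Resistant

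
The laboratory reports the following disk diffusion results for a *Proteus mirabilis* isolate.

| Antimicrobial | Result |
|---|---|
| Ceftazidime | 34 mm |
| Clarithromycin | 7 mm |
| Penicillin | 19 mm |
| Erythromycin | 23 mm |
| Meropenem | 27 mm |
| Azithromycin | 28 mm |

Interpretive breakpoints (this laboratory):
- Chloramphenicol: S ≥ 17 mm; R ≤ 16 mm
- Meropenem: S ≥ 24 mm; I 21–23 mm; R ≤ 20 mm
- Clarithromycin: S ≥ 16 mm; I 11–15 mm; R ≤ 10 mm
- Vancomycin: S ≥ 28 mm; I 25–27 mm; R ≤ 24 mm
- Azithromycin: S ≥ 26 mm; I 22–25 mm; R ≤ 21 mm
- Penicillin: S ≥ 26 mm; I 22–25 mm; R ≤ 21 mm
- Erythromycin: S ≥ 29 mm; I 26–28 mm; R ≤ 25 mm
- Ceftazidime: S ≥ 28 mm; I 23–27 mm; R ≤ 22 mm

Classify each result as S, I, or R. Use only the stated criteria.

S, R, R, R, S, S

Ceftazidime (34 mm) ≥ 28 mm → S
Clarithromycin: 7 mm is ≤ 10 mm → R
Penicillin (19 mm) ≤ 21 mm — Resistant
Erythromycin 23 mm: ≤ 25 mm ⇒ R
Meropenem: 27 mm is ≥ 24 mm — S
Azithromycin: 28 mm is ≥ 26 mm → Susceptible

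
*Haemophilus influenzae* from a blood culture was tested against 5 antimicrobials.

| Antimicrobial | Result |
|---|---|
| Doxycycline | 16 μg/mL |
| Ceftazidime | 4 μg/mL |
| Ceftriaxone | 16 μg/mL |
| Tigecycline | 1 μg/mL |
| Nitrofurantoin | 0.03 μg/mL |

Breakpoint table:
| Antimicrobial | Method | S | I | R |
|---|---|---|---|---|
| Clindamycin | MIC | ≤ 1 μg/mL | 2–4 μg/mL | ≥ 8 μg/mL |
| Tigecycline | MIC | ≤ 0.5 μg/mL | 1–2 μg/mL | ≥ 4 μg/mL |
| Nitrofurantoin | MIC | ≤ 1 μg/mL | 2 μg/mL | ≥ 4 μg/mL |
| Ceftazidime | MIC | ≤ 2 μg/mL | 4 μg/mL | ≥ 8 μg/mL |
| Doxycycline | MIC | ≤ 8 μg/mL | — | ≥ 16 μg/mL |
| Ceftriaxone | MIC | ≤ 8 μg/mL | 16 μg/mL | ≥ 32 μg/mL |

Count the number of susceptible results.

Doxycycline (16 μg/mL) ≥ 16 μg/mL ⇒ resistant
Ceftazidime 4 μg/mL: = 4 μg/mL → I
Ceftriaxone 16 μg/mL: = 16 μg/mL ⇒ I
Tigecycline: 1 μg/mL is in 1–2 μg/mL ⇒ Intermediate
Nitrofurantoin (0.03 μg/mL) ≤ 1 μg/mL → Susceptible
Susceptible: 1

1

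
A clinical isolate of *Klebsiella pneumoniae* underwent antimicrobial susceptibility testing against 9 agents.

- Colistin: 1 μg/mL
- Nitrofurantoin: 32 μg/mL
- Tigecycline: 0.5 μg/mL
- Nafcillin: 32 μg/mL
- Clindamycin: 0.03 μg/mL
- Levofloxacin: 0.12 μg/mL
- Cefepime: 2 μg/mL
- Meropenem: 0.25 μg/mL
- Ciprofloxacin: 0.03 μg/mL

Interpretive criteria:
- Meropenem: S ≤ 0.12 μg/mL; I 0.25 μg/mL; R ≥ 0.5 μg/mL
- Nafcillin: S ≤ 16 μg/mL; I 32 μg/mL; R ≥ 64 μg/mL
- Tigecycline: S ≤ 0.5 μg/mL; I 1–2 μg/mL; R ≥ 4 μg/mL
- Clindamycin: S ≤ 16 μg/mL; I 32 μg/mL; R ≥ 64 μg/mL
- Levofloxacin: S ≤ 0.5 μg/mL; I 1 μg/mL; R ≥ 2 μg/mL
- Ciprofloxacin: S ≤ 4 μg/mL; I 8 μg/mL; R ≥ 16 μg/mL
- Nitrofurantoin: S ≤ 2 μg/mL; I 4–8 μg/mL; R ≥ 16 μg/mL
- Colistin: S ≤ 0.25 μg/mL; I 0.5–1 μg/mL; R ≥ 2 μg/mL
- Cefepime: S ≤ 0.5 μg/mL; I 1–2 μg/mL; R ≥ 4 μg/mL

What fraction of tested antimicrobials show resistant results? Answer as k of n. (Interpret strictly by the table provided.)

1 of 9

Colistin (1 μg/mL) in 0.5–1 μg/mL → I
Nitrofurantoin 32 μg/mL: ≥ 16 μg/mL — Resistant
Tigecycline 0.5 μg/mL: ≤ 0.5 μg/mL ⇒ Susceptible
Nafcillin: 32 μg/mL is = 32 μg/mL — I
Clindamycin (0.03 μg/mL) ≤ 16 μg/mL — S
Levofloxacin (0.12 μg/mL) ≤ 0.5 μg/mL — S
Cefepime: 2 μg/mL is in 1–2 μg/mL → Intermediate
Meropenem 0.25 μg/mL: = 0.25 μg/mL → Intermediate
Ciprofloxacin 0.03 μg/mL: ≤ 4 μg/mL → S
Resistant: 1/9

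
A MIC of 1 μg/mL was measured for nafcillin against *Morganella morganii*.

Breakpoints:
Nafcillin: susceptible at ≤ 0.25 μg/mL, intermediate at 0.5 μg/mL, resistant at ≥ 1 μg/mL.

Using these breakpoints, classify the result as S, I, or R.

R

Nafcillin (1 μg/mL) ≥ 1 μg/mL — Resistant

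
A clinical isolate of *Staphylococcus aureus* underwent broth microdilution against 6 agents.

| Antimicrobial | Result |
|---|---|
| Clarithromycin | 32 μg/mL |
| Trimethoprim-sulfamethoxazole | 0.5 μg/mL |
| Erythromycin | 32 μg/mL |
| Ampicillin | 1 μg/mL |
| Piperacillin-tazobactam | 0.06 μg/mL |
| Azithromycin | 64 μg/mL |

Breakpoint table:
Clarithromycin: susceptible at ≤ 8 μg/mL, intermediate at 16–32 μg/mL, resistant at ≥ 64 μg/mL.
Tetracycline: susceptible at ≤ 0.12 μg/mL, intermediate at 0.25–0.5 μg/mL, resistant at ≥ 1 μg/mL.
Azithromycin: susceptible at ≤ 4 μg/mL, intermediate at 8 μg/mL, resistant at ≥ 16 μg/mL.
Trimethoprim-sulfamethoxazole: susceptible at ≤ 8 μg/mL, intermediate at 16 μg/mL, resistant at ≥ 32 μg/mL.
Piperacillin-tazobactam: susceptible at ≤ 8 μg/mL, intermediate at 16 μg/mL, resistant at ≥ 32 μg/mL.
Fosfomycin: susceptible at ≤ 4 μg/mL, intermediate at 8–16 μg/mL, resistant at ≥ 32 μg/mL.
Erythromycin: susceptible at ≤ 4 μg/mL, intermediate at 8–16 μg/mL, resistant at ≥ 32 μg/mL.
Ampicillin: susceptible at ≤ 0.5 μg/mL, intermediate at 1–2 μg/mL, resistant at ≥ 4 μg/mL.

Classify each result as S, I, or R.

I, S, R, I, S, R

Clarithromycin: 32 μg/mL is in 16–32 μg/mL → I
Trimethoprim-sulfamethoxazole 0.5 μg/mL: ≤ 8 μg/mL — Susceptible
Erythromycin (32 μg/mL) ≥ 32 μg/mL → R
Ampicillin: 1 μg/mL is in 1–2 μg/mL — Intermediate
Piperacillin-tazobactam (0.06 μg/mL) ≤ 8 μg/mL ⇒ Susceptible
Azithromycin 64 μg/mL: ≥ 16 μg/mL → R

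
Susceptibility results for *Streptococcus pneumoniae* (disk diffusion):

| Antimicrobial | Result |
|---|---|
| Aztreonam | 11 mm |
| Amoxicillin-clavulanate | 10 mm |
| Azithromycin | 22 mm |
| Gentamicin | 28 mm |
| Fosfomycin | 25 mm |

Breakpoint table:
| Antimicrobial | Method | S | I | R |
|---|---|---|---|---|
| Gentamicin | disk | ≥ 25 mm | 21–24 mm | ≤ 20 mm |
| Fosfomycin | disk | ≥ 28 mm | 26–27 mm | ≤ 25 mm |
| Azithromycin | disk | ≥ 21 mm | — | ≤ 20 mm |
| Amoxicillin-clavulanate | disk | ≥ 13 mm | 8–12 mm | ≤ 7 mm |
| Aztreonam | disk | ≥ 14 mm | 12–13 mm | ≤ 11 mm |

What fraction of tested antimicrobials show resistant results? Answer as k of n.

Aztreonam: 11 mm is ≤ 11 mm → resistant
Amoxicillin-clavulanate (10 mm) in 8–12 mm — intermediate
Azithromycin 22 mm: ≥ 21 mm ⇒ susceptible
Gentamicin 28 mm: ≥ 25 mm — S
Fosfomycin 25 mm: ≤ 25 mm ⇒ R
Resistant: 2/5

2 of 5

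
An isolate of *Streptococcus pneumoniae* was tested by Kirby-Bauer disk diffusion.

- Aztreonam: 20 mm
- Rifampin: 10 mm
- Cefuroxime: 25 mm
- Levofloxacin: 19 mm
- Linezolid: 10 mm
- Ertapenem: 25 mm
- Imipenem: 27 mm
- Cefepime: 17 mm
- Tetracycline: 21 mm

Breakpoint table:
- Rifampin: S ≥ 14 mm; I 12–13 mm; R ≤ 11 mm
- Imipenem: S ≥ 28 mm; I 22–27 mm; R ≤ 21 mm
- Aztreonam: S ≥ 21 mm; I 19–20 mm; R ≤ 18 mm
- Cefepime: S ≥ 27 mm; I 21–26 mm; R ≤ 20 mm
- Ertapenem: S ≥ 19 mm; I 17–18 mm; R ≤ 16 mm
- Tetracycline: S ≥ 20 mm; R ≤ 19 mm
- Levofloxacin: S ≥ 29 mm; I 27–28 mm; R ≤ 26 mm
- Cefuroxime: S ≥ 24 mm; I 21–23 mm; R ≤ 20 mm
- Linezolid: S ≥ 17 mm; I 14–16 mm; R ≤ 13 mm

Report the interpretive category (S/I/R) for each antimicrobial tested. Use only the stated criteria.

I, R, S, R, R, S, I, R, S

Aztreonam 20 mm: in 19–20 mm — Intermediate
Rifampin 10 mm: ≤ 11 mm — resistant
Cefuroxime (25 mm) ≥ 24 mm → S
Levofloxacin: 19 mm is ≤ 26 mm → R
Linezolid: 10 mm is ≤ 13 mm — Resistant
Ertapenem 25 mm: ≥ 19 mm ⇒ Susceptible
Imipenem (27 mm) in 22–27 mm ⇒ Intermediate
Cefepime: 17 mm is ≤ 20 mm ⇒ R
Tetracycline: 21 mm is ≥ 20 mm ⇒ Susceptible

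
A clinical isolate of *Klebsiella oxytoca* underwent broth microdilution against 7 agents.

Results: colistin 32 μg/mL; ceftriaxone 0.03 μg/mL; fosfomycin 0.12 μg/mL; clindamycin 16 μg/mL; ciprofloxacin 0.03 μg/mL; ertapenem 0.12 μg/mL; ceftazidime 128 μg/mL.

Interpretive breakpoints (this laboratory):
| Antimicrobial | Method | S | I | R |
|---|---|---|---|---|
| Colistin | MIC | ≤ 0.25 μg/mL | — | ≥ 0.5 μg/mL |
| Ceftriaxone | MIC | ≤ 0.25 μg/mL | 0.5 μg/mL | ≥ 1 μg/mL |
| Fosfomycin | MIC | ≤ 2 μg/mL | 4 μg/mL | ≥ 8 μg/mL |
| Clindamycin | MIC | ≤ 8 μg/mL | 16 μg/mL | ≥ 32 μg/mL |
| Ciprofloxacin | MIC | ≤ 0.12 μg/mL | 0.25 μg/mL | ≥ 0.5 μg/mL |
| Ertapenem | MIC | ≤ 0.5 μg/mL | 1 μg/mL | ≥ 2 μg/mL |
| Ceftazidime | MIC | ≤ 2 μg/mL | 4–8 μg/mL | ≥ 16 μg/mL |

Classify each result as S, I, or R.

R, S, S, I, S, S, R

Colistin: 32 μg/mL is ≥ 0.5 μg/mL — R
Ceftriaxone (0.03 μg/mL) ≤ 0.25 μg/mL → S
Fosfomycin 0.12 μg/mL: ≤ 2 μg/mL — Susceptible
Clindamycin: 16 μg/mL is = 16 μg/mL ⇒ intermediate
Ciprofloxacin: 0.03 μg/mL is ≤ 0.12 μg/mL — susceptible
Ertapenem 0.12 μg/mL: ≤ 0.5 μg/mL ⇒ susceptible
Ceftazidime 128 μg/mL: ≥ 16 μg/mL → Resistant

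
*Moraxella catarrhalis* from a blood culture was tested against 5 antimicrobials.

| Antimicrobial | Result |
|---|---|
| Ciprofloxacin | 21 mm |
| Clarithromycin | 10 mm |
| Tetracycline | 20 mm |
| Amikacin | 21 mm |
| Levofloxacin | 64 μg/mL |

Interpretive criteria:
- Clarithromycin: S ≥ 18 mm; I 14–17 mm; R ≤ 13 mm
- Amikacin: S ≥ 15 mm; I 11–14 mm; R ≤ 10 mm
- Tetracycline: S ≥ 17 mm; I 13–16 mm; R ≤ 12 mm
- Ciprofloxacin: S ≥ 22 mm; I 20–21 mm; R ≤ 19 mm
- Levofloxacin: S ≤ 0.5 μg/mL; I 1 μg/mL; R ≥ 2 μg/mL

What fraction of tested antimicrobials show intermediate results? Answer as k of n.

Ciprofloxacin 21 mm: in 20–21 mm → I
Clarithromycin: 10 mm is ≤ 13 mm — R
Tetracycline (20 mm) ≥ 17 mm — Susceptible
Amikacin 21 mm: ≥ 15 mm — Susceptible
Levofloxacin (64 μg/mL) ≥ 2 μg/mL ⇒ R
Intermediate: 1/5

1 of 5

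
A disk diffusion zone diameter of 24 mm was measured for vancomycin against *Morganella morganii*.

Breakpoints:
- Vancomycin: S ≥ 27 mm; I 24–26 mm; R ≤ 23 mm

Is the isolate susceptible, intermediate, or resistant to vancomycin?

Intermediate

Vancomycin: 24 mm is in 24–26 mm → Intermediate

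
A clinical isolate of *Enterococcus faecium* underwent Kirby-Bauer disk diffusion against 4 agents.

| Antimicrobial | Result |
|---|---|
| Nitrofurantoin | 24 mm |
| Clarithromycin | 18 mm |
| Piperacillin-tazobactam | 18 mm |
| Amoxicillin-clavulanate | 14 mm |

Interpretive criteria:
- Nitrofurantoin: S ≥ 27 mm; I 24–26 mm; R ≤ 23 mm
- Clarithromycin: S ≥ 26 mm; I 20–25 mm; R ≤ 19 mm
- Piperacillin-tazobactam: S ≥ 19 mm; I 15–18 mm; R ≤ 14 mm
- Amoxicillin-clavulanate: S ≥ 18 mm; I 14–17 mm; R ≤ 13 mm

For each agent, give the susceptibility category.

Nitrofurantoin (24 mm) in 24–26 mm — I
Clarithromycin: 18 mm is ≤ 19 mm → R
Piperacillin-tazobactam (18 mm) in 15–18 mm ⇒ Intermediate
Amoxicillin-clavulanate 14 mm: in 14–17 mm → I

I, R, I, I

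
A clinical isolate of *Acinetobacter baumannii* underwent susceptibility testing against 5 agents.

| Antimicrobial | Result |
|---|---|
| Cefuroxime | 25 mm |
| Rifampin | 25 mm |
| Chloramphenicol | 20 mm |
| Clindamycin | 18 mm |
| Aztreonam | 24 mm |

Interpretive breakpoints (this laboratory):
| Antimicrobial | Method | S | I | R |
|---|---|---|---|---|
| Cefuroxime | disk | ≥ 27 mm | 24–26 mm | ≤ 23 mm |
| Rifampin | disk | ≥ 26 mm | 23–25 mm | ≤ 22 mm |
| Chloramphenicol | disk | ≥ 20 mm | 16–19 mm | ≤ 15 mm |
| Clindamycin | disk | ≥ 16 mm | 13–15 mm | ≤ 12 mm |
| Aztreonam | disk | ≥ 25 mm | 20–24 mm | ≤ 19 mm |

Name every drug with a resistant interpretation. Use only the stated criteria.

none

Cefuroxime: 25 mm is in 24–26 mm → Intermediate
Rifampin (25 mm) in 23–25 mm ⇒ Intermediate
Chloramphenicol (20 mm) ≥ 20 mm — susceptible
Clindamycin (18 mm) ≥ 16 mm → Susceptible
Aztreonam: 24 mm is in 20–24 mm ⇒ I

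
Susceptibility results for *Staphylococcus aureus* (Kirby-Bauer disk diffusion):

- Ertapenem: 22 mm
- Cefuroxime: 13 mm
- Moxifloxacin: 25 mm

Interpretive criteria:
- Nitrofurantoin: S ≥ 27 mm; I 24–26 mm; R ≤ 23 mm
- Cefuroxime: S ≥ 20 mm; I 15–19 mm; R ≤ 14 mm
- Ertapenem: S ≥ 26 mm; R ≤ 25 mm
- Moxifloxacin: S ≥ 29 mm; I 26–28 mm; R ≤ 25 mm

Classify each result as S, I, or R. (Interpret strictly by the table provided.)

Ertapenem 22 mm: ≤ 25 mm → resistant
Cefuroxime: 13 mm is ≤ 14 mm → resistant
Moxifloxacin 25 mm: ≤ 25 mm ⇒ Resistant

R, R, R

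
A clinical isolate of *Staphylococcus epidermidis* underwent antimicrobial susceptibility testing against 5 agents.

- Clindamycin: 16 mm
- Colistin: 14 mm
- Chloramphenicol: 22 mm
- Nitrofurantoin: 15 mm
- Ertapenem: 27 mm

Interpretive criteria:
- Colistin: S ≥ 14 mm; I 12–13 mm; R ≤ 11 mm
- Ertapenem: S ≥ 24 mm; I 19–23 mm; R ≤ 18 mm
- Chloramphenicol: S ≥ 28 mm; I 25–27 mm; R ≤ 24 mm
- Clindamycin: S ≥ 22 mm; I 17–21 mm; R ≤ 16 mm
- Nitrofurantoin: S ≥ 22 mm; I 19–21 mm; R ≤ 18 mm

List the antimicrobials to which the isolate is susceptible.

Clindamycin: 16 mm is ≤ 16 mm → resistant
Colistin 14 mm: ≥ 14 mm → susceptible
Chloramphenicol (22 mm) ≤ 24 mm → resistant
Nitrofurantoin (15 mm) ≤ 18 mm — resistant
Ertapenem: 27 mm is ≥ 24 mm ⇒ susceptible

colistin, ertapenem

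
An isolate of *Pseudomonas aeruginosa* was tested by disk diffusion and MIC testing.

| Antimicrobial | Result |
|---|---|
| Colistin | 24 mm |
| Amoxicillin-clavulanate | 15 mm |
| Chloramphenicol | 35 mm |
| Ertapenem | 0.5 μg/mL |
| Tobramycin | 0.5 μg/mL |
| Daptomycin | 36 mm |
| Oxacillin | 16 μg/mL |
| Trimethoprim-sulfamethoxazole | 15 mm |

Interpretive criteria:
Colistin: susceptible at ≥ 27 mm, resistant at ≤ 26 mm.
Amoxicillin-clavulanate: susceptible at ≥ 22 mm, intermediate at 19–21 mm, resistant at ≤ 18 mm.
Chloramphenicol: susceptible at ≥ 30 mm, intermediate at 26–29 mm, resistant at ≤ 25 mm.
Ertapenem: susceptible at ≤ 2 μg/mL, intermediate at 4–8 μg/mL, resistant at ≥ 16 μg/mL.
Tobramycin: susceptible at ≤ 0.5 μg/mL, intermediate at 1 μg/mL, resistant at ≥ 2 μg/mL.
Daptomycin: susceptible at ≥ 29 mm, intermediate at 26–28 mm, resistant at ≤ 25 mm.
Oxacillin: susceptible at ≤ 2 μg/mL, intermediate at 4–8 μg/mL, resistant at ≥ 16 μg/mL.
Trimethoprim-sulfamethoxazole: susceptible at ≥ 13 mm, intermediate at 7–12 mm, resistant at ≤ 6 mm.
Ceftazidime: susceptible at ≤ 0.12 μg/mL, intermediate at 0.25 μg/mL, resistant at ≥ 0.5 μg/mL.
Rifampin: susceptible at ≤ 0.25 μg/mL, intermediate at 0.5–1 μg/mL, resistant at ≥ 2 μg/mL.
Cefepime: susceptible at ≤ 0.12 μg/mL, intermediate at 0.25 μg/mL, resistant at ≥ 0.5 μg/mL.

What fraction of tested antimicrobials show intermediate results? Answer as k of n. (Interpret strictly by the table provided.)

Colistin 24 mm: ≤ 26 mm → Resistant
Amoxicillin-clavulanate 15 mm: ≤ 18 mm → Resistant
Chloramphenicol (35 mm) ≥ 30 mm → Susceptible
Ertapenem 0.5 μg/mL: ≤ 2 μg/mL → susceptible
Tobramycin: 0.5 μg/mL is ≤ 0.5 μg/mL — S
Daptomycin (36 mm) ≥ 29 mm ⇒ Susceptible
Oxacillin (16 μg/mL) ≥ 16 μg/mL — R
Trimethoprim-sulfamethoxazole 15 mm: ≥ 13 mm ⇒ S
Intermediate: 0/8

0 of 8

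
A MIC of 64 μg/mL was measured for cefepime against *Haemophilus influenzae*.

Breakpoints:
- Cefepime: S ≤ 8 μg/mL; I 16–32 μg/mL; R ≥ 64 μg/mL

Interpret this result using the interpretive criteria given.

R

Cefepime 64 μg/mL: ≥ 64 μg/mL → resistant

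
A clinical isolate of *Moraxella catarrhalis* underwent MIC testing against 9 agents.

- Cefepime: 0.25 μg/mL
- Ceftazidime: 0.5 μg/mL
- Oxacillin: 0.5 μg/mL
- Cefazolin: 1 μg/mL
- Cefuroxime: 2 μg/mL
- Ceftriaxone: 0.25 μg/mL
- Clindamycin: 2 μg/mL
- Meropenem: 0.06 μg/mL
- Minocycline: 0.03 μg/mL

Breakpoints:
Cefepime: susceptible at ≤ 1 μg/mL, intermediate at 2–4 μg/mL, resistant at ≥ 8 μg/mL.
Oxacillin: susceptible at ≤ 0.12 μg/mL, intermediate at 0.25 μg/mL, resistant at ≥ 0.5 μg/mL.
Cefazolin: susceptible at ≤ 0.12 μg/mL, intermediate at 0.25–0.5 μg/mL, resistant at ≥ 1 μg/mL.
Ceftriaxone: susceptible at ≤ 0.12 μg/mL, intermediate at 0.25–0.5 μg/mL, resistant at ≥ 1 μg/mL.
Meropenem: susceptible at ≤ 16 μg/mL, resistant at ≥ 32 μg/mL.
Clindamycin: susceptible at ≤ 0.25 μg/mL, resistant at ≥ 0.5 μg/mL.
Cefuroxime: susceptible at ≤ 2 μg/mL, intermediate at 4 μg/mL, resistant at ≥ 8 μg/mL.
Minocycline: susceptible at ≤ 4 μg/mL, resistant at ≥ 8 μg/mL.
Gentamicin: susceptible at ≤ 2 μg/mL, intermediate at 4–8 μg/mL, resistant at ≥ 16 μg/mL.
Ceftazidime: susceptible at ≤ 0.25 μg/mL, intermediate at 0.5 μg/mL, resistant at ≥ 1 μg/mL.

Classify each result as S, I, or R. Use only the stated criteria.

S, I, R, R, S, I, R, S, S

Cefepime: 0.25 μg/mL is ≤ 1 μg/mL ⇒ Susceptible
Ceftazidime: 0.5 μg/mL is = 0.5 μg/mL ⇒ I
Oxacillin 0.5 μg/mL: ≥ 0.5 μg/mL → resistant
Cefazolin: 1 μg/mL is ≥ 1 μg/mL → R
Cefuroxime: 2 μg/mL is ≤ 2 μg/mL — Susceptible
Ceftriaxone 0.25 μg/mL: in 0.25–0.5 μg/mL → I
Clindamycin (2 μg/mL) ≥ 0.5 μg/mL → resistant
Meropenem: 0.06 μg/mL is ≤ 16 μg/mL → S
Minocycline: 0.03 μg/mL is ≤ 4 μg/mL → Susceptible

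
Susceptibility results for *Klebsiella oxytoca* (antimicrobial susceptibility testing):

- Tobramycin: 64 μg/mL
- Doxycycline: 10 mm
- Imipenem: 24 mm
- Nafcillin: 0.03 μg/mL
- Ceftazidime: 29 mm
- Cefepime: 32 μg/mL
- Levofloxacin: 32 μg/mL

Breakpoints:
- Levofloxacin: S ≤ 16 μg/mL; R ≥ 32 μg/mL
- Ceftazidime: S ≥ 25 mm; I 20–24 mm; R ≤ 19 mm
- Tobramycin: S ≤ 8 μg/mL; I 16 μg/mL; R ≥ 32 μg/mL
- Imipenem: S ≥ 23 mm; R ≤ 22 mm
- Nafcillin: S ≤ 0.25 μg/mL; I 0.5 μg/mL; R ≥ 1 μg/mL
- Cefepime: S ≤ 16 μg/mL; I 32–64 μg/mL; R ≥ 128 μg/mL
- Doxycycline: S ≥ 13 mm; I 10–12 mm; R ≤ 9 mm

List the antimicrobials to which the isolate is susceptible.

Tobramycin: 64 μg/mL is ≥ 32 μg/mL → R
Doxycycline (10 mm) in 10–12 mm → Intermediate
Imipenem 24 mm: ≥ 23 mm ⇒ susceptible
Nafcillin (0.03 μg/mL) ≤ 0.25 μg/mL → S
Ceftazidime (29 mm) ≥ 25 mm ⇒ S
Cefepime: 32 μg/mL is in 32–64 μg/mL → I
Levofloxacin (32 μg/mL) ≥ 32 μg/mL ⇒ resistant

imipenem, nafcillin, ceftazidime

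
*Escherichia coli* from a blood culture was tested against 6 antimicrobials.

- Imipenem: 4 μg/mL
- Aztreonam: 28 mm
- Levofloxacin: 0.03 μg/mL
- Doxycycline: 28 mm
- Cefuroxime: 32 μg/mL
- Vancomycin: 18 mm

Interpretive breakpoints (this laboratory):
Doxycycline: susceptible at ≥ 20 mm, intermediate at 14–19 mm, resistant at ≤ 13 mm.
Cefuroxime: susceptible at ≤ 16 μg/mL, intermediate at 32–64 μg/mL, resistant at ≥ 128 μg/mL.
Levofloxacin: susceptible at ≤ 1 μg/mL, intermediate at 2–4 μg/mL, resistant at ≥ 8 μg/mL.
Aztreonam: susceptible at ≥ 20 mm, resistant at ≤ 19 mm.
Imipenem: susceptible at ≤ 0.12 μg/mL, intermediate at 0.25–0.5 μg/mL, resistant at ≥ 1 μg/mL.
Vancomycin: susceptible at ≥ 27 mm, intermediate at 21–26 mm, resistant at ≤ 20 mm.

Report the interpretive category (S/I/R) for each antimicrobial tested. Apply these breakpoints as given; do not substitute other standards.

R, S, S, S, I, R

Imipenem: 4 μg/mL is ≥ 1 μg/mL ⇒ Resistant
Aztreonam 28 mm: ≥ 20 mm ⇒ Susceptible
Levofloxacin 0.03 μg/mL: ≤ 1 μg/mL ⇒ Susceptible
Doxycycline (28 mm) ≥ 20 mm → Susceptible
Cefuroxime (32 μg/mL) in 32–64 μg/mL — I
Vancomycin (18 mm) ≤ 20 mm ⇒ resistant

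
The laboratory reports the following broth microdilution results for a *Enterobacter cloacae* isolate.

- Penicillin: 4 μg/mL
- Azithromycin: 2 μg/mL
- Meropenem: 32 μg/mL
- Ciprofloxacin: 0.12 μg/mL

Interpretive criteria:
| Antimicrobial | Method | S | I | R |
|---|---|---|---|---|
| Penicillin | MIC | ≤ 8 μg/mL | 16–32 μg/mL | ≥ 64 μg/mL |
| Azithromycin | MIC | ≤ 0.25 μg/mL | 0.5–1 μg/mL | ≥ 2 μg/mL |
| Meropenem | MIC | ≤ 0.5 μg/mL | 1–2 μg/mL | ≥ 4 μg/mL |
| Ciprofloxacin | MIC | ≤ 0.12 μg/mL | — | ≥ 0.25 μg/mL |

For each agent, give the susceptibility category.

S, R, R, S

Penicillin: 4 μg/mL is ≤ 8 μg/mL → Susceptible
Azithromycin (2 μg/mL) ≥ 2 μg/mL ⇒ R
Meropenem 32 μg/mL: ≥ 4 μg/mL → Resistant
Ciprofloxacin (0.12 μg/mL) ≤ 0.12 μg/mL → S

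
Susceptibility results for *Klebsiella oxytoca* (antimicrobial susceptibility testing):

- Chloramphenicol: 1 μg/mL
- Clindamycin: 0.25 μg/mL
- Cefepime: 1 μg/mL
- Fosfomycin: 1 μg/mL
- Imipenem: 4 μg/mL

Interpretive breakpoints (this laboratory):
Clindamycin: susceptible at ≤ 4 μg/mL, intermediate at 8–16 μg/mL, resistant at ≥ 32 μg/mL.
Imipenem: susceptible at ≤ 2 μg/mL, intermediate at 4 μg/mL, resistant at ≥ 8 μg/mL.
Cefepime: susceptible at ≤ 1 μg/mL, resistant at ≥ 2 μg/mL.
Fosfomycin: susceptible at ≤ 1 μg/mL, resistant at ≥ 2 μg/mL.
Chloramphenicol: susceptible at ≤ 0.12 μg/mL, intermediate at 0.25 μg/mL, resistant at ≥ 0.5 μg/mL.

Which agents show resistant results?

Chloramphenicol (1 μg/mL) ≥ 0.5 μg/mL ⇒ R
Clindamycin (0.25 μg/mL) ≤ 4 μg/mL ⇒ susceptible
Cefepime: 1 μg/mL is ≤ 1 μg/mL ⇒ susceptible
Fosfomycin 1 μg/mL: ≤ 1 μg/mL ⇒ susceptible
Imipenem: 4 μg/mL is = 4 μg/mL → Intermediate

chloramphenicol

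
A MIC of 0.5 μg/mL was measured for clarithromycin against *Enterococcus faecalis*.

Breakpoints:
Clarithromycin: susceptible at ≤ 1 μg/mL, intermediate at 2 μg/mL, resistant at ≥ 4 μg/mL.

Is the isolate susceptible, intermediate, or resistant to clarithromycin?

Susceptible

Clarithromycin (0.5 μg/mL) ≤ 1 μg/mL — Susceptible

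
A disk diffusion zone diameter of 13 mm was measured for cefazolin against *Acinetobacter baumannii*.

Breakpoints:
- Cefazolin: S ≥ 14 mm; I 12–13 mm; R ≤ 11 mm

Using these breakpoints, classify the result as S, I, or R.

Cefazolin (13 mm) in 12–13 mm — Intermediate

I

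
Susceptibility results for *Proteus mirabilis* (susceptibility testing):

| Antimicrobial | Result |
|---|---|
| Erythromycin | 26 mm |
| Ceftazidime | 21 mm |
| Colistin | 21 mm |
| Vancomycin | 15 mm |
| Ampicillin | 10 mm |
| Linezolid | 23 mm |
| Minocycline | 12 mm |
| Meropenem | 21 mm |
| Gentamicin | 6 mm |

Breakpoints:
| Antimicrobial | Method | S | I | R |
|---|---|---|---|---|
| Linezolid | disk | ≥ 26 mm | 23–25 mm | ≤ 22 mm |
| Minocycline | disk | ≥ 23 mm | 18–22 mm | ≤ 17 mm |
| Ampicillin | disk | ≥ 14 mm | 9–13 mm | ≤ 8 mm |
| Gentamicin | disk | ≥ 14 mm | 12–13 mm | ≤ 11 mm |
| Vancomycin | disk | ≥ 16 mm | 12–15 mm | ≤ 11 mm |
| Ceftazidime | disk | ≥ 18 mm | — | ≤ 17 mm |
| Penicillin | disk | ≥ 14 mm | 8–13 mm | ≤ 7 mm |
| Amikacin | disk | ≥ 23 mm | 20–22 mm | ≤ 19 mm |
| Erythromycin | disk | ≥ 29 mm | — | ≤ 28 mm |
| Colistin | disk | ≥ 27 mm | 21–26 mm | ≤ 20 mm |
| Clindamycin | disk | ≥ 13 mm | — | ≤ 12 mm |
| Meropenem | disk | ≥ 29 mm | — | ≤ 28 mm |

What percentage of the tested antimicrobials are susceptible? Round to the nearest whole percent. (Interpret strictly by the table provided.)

11%

Erythromycin: 26 mm is ≤ 28 mm ⇒ Resistant
Ceftazidime: 21 mm is ≥ 18 mm → susceptible
Colistin: 21 mm is in 21–26 mm → Intermediate
Vancomycin (15 mm) in 12–15 mm ⇒ I
Ampicillin: 10 mm is in 9–13 mm ⇒ intermediate
Linezolid: 23 mm is in 23–25 mm ⇒ Intermediate
Minocycline: 12 mm is ≤ 17 mm — resistant
Meropenem: 21 mm is ≤ 28 mm — R
Gentamicin: 6 mm is ≤ 11 mm ⇒ Resistant
Susceptible: 1/9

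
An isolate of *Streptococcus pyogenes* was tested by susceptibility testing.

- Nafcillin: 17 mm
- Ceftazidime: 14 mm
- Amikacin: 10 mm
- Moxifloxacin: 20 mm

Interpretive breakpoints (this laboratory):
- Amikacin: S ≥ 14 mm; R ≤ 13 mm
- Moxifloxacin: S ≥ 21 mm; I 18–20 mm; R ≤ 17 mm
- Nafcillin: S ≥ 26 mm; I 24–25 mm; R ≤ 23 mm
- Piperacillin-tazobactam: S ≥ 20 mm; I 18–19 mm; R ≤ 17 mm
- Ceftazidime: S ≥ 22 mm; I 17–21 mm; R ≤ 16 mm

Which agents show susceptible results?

none

Nafcillin: 17 mm is ≤ 23 mm → resistant
Ceftazidime: 14 mm is ≤ 16 mm — Resistant
Amikacin 10 mm: ≤ 13 mm → R
Moxifloxacin: 20 mm is in 18–20 mm — I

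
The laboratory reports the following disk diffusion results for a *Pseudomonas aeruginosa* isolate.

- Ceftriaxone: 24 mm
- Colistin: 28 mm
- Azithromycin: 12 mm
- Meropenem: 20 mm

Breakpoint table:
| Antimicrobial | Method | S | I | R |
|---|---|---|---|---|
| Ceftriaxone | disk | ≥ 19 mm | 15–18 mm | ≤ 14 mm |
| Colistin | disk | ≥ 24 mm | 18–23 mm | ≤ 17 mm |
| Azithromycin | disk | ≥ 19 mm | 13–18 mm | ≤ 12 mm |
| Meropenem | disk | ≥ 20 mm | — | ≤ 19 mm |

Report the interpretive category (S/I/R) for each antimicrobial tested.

Ceftriaxone 24 mm: ≥ 19 mm ⇒ susceptible
Colistin 28 mm: ≥ 24 mm ⇒ Susceptible
Azithromycin: 12 mm is ≤ 12 mm → Resistant
Meropenem 20 mm: ≥ 20 mm ⇒ Susceptible

S, S, R, S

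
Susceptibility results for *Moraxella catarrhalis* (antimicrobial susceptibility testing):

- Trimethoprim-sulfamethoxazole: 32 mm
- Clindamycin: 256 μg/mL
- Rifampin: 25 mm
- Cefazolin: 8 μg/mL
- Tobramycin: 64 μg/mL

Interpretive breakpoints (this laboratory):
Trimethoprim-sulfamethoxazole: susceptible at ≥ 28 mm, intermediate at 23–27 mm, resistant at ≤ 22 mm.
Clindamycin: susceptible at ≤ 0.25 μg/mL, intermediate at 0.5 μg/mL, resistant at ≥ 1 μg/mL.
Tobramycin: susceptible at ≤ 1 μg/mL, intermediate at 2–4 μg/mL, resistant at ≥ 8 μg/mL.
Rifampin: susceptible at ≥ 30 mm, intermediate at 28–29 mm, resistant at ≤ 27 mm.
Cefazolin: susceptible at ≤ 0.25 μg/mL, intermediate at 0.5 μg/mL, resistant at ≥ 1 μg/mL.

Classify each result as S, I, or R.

S, R, R, R, R

Trimethoprim-sulfamethoxazole 32 mm: ≥ 28 mm ⇒ Susceptible
Clindamycin 256 μg/mL: ≥ 1 μg/mL — Resistant
Rifampin (25 mm) ≤ 27 mm ⇒ Resistant
Cefazolin: 8 μg/mL is ≥ 1 μg/mL → Resistant
Tobramycin 64 μg/mL: ≥ 8 μg/mL — resistant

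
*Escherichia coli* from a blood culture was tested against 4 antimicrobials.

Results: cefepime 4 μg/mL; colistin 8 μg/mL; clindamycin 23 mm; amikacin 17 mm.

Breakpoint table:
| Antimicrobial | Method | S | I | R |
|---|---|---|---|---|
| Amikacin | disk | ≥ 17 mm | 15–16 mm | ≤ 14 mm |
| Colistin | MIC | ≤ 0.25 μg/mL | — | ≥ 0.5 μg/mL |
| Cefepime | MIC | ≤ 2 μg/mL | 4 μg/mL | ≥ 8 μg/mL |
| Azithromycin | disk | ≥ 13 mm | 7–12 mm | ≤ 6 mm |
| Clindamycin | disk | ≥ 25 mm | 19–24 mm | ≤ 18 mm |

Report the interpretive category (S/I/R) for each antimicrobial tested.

I, R, I, S

Cefepime: 4 μg/mL is = 4 μg/mL — I
Colistin 8 μg/mL: ≥ 0.5 μg/mL → R
Clindamycin 23 mm: in 19–24 mm — Intermediate
Amikacin 17 mm: ≥ 17 mm — susceptible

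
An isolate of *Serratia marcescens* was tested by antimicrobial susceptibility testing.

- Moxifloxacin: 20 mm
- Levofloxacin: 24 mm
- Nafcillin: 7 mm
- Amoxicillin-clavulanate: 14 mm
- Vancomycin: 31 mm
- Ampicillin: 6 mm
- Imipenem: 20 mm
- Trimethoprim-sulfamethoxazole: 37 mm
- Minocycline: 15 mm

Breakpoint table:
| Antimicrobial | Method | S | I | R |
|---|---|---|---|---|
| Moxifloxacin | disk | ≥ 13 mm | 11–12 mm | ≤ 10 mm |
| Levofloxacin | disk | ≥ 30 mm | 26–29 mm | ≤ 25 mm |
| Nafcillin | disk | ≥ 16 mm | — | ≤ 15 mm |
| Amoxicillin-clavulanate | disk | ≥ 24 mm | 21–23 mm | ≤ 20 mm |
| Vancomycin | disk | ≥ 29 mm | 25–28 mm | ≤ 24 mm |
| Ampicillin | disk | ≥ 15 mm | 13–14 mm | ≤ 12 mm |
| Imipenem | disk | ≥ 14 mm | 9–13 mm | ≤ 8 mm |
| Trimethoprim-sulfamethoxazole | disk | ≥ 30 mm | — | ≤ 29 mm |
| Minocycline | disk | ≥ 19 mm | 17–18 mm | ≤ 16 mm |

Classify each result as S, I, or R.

Moxifloxacin (20 mm) ≥ 13 mm → susceptible
Levofloxacin: 24 mm is ≤ 25 mm → R
Nafcillin 7 mm: ≤ 15 mm ⇒ R
Amoxicillin-clavulanate 14 mm: ≤ 20 mm — R
Vancomycin (31 mm) ≥ 29 mm — S
Ampicillin 6 mm: ≤ 12 mm → Resistant
Imipenem (20 mm) ≥ 14 mm ⇒ susceptible
Trimethoprim-sulfamethoxazole: 37 mm is ≥ 30 mm → Susceptible
Minocycline: 15 mm is ≤ 16 mm ⇒ R

S, R, R, R, S, R, S, S, R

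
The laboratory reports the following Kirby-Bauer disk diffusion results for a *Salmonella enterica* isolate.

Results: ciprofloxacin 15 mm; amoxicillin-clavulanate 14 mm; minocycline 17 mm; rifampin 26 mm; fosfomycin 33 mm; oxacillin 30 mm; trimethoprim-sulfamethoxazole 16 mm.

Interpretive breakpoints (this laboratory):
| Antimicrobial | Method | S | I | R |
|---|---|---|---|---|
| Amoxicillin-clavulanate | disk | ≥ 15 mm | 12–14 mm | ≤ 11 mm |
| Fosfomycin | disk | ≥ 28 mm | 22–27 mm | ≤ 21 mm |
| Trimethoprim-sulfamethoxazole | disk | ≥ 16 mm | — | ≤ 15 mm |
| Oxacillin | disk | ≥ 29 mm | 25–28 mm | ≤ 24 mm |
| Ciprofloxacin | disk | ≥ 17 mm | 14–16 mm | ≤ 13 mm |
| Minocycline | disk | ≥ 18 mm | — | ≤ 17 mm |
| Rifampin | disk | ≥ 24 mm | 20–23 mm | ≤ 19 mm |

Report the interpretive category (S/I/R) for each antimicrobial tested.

Ciprofloxacin: 15 mm is in 14–16 mm ⇒ intermediate
Amoxicillin-clavulanate 14 mm: in 12–14 mm — I
Minocycline 17 mm: ≤ 17 mm ⇒ R
Rifampin: 26 mm is ≥ 24 mm — susceptible
Fosfomycin 33 mm: ≥ 28 mm → S
Oxacillin (30 mm) ≥ 29 mm — Susceptible
Trimethoprim-sulfamethoxazole (16 mm) ≥ 16 mm ⇒ susceptible

I, I, R, S, S, S, S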